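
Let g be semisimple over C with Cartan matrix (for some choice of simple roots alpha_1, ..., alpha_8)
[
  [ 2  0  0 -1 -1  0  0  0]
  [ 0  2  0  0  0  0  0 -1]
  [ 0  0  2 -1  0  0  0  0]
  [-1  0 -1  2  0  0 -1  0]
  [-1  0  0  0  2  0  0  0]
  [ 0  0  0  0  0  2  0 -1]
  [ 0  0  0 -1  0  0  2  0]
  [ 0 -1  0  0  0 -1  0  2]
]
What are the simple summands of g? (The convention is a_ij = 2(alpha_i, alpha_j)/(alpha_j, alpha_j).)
A_3 ⊕ D_5

The diagram associated to this matrix has two connected components: the simple roots {alpha_2, alpha_6, alpha_8} form a chain of 3 nodes with single edges (A_3), and {alpha_1, alpha_3, alpha_4, alpha_5, alpha_7} form a chain of 3 nodes with a fork of two nodes at one end (D_5). A semisimple Lie algebra decomposes uniquely as the direct sum of simple ideals, one per connected component of its Dynkin diagram, so g ≅ A_3 ⊕ D_5 (dimension 15 + 45 = 60).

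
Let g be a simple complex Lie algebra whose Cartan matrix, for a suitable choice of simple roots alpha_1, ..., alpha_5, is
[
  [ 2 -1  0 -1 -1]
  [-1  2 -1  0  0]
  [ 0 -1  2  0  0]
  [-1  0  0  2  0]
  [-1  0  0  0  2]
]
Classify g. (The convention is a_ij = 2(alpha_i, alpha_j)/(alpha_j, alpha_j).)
D_5

The matrix has rank 5 with 2's on the diagonal. Reading the off-diagonal entries as Dynkin edges (a single edge where a_ij = a_ji = -1; a double or triple edge where a_ij * a_ji = 2 or 3), the diagram is a chain of 3 nodes with a fork of two nodes at one end (D_5). One simple-root ordering that puts it in standard form is (alpha_3, alpha_2, alpha_1, alpha_5, alpha_4). So the algebra is type D_5, i.e. so(10).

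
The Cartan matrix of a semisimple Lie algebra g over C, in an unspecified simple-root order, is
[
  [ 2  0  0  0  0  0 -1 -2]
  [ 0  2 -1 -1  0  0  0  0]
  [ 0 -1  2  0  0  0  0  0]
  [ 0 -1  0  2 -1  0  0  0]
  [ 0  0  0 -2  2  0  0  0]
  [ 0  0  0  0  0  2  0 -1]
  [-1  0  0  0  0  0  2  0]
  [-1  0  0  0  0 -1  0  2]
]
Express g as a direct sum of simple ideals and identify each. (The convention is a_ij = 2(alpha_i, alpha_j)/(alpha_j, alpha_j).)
The diagram associated to this matrix has two connected components: the simple roots {alpha_2, alpha_3, alpha_4, alpha_5} form a chain of 4 nodes with a double edge at one end; the terminal node there is the unique long simple root (C_4), and {alpha_1, alpha_6, alpha_7, alpha_8} form a chain of 4 nodes with a double edge between the middle two (F_4). A semisimple Lie algebra decomposes uniquely as the direct sum of simple ideals, one per connected component of its Dynkin diagram, so g ≅ C_4 ⊕ F_4 (dimension 36 + 52 = 88).

C_4 ⊕ F_4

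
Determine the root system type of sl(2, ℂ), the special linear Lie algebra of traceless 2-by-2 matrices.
type A_1

This is sl(2), which has dimension 2^2 - 1 = 3 and rank 2 - 1 = 1 (a Cartan subalgebra is the diagonal traceless matrices). In the classification of classical Lie algebras, the special linear algebra sl(n+1) has type A_n; here n = 1, so the Dynkin diagram is a chain of 1 nodes with single edges (A_1). Hence the type is A_1.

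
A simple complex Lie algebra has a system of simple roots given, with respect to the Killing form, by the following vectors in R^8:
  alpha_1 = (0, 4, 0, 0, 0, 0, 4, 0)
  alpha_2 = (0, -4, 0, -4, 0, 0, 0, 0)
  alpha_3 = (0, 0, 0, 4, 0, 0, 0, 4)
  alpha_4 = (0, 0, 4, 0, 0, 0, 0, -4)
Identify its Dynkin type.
A_4 (sl(5))

Compute the Cartan integers a_ij = 2(alpha_i, alpha_j)/(alpha_j, alpha_j); the resulting 4x4 Cartan matrix is
[[2, -1, 0, 0], [-1, 2, -1, 0], [0, -1, 2, -1], [0, 0, -1, 2]].
All simple roots have the same length, so the diagram is simply laced. The associated Dynkin diagram is a chain of 4 nodes with single edges (A_4), so the type is A_4 (the algebra sl(5)).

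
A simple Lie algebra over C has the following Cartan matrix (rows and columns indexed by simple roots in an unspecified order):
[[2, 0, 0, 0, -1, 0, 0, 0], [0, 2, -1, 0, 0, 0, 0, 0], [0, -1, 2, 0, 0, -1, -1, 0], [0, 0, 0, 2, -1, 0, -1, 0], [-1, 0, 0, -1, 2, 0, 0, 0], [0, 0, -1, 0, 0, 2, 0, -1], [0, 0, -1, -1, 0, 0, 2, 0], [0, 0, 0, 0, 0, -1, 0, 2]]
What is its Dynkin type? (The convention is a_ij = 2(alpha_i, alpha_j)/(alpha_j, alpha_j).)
The matrix has rank 8 with 2's on the diagonal. Reading the off-diagonal entries as Dynkin edges (a single edge where a_ij = a_ji = -1; a double or triple edge where a_ij * a_ji = 2 or 3), the diagram is a chain of 7 nodes with one extra node attached to the third node from one end (E_8). One simple-root ordering that puts it in standard form is (alpha_8, alpha_2, alpha_6, alpha_3, alpha_7, alpha_4, alpha_5, alpha_1). So the algebra is type E_8.

E8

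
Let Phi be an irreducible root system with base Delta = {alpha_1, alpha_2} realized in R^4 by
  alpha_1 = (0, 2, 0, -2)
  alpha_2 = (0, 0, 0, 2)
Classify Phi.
Compute the Cartan integers a_ij = 2(alpha_i, alpha_j)/(alpha_j, alpha_j); the resulting 2x2 Cartan matrix is
[[2, -2], [-1, 2]].
The roots have two lengths (squared-length ratio 2:1); the short ones are alpha_{2}. The associated Dynkin diagram is a chain of 2 nodes with a double edge at one end; the terminal node there is the unique short simple root (B_2), so the type is B_2 (the algebra so(5)).

type B_2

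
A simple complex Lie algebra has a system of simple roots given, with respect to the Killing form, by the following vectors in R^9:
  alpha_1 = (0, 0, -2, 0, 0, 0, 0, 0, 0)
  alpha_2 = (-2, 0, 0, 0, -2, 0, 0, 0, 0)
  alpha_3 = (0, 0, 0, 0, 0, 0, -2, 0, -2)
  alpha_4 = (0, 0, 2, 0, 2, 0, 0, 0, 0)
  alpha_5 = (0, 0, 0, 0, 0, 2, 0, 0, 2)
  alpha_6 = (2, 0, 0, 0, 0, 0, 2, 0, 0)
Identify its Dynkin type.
Compute the Cartan integers a_ij = 2(alpha_i, alpha_j)/(alpha_j, alpha_j); the resulting 6x6 Cartan matrix is
[[2, 0, 0, -1, 0, 0], [0, 2, 0, -1, 0, -1], [0, 0, 2, 0, -1, -1], [-2, -1, 0, 2, 0, 0], [0, 0, -1, 0, 2, 0], [0, -1, -1, 0, 0, 2]].
The roots have two lengths (squared-length ratio 2:1); the short ones are alpha_{1}. The associated Dynkin diagram is a chain of 6 nodes with a double edge at one end; the terminal node there is the unique short simple root (B_6), so the type is B_6 (the algebra so(13)).

type B_6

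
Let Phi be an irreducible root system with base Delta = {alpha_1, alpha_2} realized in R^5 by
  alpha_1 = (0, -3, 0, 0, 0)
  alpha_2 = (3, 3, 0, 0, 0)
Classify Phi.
Compute the Cartan integers a_ij = 2(alpha_i, alpha_j)/(alpha_j, alpha_j); the resulting 2x2 Cartan matrix is
[[2, -1], [-2, 2]].
The roots have two lengths (squared-length ratio 2:1); the short ones are alpha_{1}. The associated Dynkin diagram is a chain of 2 nodes with a double edge at one end; the terminal node there is the unique short simple root (B_2), so the type is B_2 (the algebra so(5)).

B_2 (so(5))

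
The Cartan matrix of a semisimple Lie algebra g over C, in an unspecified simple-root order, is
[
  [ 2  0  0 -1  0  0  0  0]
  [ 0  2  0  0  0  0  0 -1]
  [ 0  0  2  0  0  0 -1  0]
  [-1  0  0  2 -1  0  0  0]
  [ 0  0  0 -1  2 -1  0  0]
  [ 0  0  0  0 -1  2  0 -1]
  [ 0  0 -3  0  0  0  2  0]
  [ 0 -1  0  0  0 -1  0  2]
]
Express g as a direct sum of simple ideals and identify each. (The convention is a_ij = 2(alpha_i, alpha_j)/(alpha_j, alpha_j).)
A6 + G2

The diagram associated to this matrix has two connected components: the simple roots {alpha_1, alpha_2, alpha_4, alpha_5, alpha_6, alpha_8} form a chain of 6 nodes with single edges (A_6), and {alpha_3, alpha_7} form two nodes joined by a triple edge (G_2). A semisimple Lie algebra decomposes uniquely as the direct sum of simple ideals, one per connected component of its Dynkin diagram, so g ≅ A_6 ⊕ G_2 (dimension 48 + 14 = 62).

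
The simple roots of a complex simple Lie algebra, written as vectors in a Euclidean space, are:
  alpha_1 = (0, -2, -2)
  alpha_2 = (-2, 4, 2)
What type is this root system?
Compute the Cartan integers a_ij = 2(alpha_i, alpha_j)/(alpha_j, alpha_j); the resulting 2x2 Cartan matrix is
[[2, -1], [-3, 2]].
The roots have two lengths (squared-length ratio 3:1); the short ones are alpha_{1}. The associated Dynkin diagram is two nodes joined by a triple edge (G_2), so the type is G_2.

G_2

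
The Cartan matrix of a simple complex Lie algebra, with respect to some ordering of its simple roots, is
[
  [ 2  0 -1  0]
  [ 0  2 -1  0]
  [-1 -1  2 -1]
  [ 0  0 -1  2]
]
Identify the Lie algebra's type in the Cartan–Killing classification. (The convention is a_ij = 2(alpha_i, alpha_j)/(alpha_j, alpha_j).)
D_4

The matrix has rank 4 with 2's on the diagonal. Reading the off-diagonal entries as Dynkin edges (a single edge where a_ij = a_ji = -1; a double or triple edge where a_ij * a_ji = 2 or 3), the diagram is a chain of 2 nodes with a fork of two nodes at one end (D_4). One simple-root ordering that puts it in standard form is (alpha_2, alpha_3, alpha_1, alpha_4). So the algebra is type D_4, i.e. so(8).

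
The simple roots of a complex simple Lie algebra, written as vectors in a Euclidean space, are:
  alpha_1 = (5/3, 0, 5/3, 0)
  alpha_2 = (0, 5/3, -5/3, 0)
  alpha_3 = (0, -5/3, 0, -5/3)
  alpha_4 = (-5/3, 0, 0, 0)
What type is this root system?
Compute the Cartan integers a_ij = 2(alpha_i, alpha_j)/(alpha_j, alpha_j); the resulting 4x4 Cartan matrix is
[[2, -1, 0, -2], [-1, 2, -1, 0], [0, -1, 2, 0], [-1, 0, 0, 2]].
The roots have two lengths (squared-length ratio 2:1); the short ones are alpha_{4}. The associated Dynkin diagram is a chain of 4 nodes with a double edge at one end; the terminal node there is the unique short simple root (B_4), so the type is B_4 (the algebra so(9)).

B_4 (so(9))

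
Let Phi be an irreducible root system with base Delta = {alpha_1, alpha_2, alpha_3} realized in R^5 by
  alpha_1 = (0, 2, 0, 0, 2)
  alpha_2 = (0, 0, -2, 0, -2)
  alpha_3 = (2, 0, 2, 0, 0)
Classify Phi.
A_3

Compute the Cartan integers a_ij = 2(alpha_i, alpha_j)/(alpha_j, alpha_j); the resulting 3x3 Cartan matrix is
[[2, -1, 0], [-1, 2, -1], [0, -1, 2]].
All simple roots have the same length, so the diagram is simply laced. The associated Dynkin diagram is a chain of 3 nodes with single edges (A_3), so the type is A_3 (the algebra sl(4)).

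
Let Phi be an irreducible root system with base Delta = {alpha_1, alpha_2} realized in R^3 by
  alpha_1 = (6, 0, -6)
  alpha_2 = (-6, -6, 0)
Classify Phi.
A2

Compute the Cartan integers a_ij = 2(alpha_i, alpha_j)/(alpha_j, alpha_j); the resulting 2x2 Cartan matrix is
[[2, -1], [-1, 2]].
All simple roots have the same length, so the diagram is simply laced. The associated Dynkin diagram is a chain of 2 nodes with single edges (A_2), so the type is A_2 (the algebra sl(3)).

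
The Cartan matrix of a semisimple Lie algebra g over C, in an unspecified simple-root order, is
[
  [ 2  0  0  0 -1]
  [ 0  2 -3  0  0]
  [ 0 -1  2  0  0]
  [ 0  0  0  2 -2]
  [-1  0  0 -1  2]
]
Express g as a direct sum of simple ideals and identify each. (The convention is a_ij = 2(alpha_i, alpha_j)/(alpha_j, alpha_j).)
The diagram associated to this matrix has two connected components: the simple roots {alpha_1, alpha_4, alpha_5} form a chain of 3 nodes with a double edge at one end; the terminal node there is the unique long simple root (C_3), and {alpha_2, alpha_3} form two nodes joined by a triple edge (G_2). A semisimple Lie algebra decomposes uniquely as the direct sum of simple ideals, one per connected component of its Dynkin diagram, so g ≅ C_3 ⊕ G_2 (dimension 21 + 14 = 35).

C3 + G2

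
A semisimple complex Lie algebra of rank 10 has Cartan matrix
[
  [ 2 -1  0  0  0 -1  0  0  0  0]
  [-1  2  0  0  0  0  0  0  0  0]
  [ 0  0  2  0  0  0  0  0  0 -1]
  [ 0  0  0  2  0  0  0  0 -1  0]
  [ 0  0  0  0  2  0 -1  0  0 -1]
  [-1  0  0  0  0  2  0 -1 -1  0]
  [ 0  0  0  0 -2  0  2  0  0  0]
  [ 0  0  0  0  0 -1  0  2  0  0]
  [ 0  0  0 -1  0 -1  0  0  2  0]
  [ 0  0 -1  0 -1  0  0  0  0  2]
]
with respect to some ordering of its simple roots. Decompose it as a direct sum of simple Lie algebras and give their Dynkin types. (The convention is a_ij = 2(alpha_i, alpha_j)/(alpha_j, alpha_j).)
The diagram associated to this matrix has two connected components: the simple roots {alpha_3, alpha_5, alpha_7, alpha_10} form a chain of 4 nodes with a double edge at one end; the terminal node there is the unique long simple root (C_4), and {alpha_1, alpha_2, alpha_4, alpha_6, alpha_8, alpha_9} form a chain of 5 nodes with one extra node attached to the third node from one end (E_6). A semisimple Lie algebra decomposes uniquely as the direct sum of simple ideals, one per connected component of its Dynkin diagram, so g ≅ C_4 ⊕ E_6 (dimension 36 + 78 = 114).

C_4 + E_6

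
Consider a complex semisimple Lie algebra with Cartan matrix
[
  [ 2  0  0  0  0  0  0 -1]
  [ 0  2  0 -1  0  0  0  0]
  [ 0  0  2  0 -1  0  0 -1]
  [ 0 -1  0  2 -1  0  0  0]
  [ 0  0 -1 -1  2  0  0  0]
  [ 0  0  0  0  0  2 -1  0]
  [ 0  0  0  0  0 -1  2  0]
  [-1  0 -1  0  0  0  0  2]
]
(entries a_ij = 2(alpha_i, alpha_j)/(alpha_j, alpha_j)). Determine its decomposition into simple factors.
A_2 (sl(3)) + A_6 (sl(7))

The diagram associated to this matrix has two connected components: the simple roots {alpha_6, alpha_7} form a chain of 2 nodes with single edges (A_2), and {alpha_1, alpha_2, alpha_3, alpha_4, alpha_5, alpha_8} form a chain of 6 nodes with single edges (A_6). A semisimple Lie algebra decomposes uniquely as the direct sum of simple ideals, one per connected component of its Dynkin diagram, so g ≅ A_2 ⊕ A_6 (dimension 8 + 48 = 56).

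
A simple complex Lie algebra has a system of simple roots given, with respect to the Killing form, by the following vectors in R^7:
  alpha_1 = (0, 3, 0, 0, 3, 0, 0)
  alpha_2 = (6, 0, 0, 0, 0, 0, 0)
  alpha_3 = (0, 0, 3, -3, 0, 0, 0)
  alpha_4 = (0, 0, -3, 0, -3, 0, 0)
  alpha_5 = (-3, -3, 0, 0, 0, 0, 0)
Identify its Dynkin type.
C5

Compute the Cartan integers a_ij = 2(alpha_i, alpha_j)/(alpha_j, alpha_j); the resulting 5x5 Cartan matrix is
[[2, 0, 0, -1, -1], [0, 2, 0, 0, -2], [0, 0, 2, -1, 0], [-1, 0, -1, 2, 0], [-1, -1, 0, 0, 2]].
The roots have two lengths (squared-length ratio 2:1); the short ones are alpha_{1,3,4,5}. The associated Dynkin diagram is a chain of 5 nodes with a double edge at one end; the terminal node there is the unique long simple root (C_5), so the type is C_5 (the algebra sp(10)).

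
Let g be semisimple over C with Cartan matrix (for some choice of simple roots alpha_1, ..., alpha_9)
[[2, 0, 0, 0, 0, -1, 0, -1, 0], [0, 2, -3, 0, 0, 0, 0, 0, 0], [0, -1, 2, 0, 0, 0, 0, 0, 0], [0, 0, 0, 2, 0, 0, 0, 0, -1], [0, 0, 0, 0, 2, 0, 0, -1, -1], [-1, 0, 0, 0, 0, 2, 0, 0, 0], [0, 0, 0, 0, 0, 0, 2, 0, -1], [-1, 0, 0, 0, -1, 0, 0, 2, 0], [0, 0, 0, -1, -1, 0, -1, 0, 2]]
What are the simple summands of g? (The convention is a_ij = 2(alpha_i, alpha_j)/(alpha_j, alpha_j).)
type D_7 ⊕ type G_2

The diagram associated to this matrix has two connected components: the simple roots {alpha_1, alpha_4, alpha_5, alpha_6, alpha_7, alpha_8, alpha_9} form a chain of 5 nodes with a fork of two nodes at one end (D_7), and {alpha_2, alpha_3} form two nodes joined by a triple edge (G_2). A semisimple Lie algebra decomposes uniquely as the direct sum of simple ideals, one per connected component of its Dynkin diagram, so g ≅ D_7 ⊕ G_2 (dimension 91 + 14 = 105).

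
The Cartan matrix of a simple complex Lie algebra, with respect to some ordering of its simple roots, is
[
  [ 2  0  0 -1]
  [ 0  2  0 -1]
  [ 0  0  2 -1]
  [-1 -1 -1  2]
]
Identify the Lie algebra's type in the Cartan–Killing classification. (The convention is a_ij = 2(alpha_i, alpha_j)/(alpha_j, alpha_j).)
type D_4

The matrix has rank 4 with 2's on the diagonal. Reading the off-diagonal entries as Dynkin edges (a single edge where a_ij = a_ji = -1; a double or triple edge where a_ij * a_ji = 2 or 3), the diagram is a chain of 2 nodes with a fork of two nodes at one end (D_4). One simple-root ordering that puts it in standard form is (alpha_3, alpha_4, alpha_1, alpha_2). So the algebra is type D_4, i.e. so(8).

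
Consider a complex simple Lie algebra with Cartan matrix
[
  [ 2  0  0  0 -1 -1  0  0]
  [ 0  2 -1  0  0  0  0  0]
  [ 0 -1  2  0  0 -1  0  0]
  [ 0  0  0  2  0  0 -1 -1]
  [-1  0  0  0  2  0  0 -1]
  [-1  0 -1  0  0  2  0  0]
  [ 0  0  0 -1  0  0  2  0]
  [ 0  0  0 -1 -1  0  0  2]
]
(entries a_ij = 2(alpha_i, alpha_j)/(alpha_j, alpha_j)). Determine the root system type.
The matrix has rank 8 with 2's on the diagonal. Reading the off-diagonal entries as Dynkin edges (a single edge where a_ij = a_ji = -1; a double or triple edge where a_ij * a_ji = 2 or 3), the diagram is a chain of 8 nodes with single edges (A_8). One simple-root ordering that puts it in standard form is (alpha_7, alpha_4, alpha_8, alpha_5, alpha_1, alpha_6, alpha_3, alpha_2). So the algebra is type A_8, i.e. sl(9).

type A_8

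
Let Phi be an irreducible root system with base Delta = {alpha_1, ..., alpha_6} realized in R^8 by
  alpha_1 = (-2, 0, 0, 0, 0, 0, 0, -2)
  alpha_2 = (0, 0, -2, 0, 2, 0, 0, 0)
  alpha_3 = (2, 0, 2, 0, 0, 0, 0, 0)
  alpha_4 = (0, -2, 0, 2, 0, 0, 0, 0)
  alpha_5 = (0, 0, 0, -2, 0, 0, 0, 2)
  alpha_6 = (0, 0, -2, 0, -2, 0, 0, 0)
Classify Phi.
type D_6

Compute the Cartan integers a_ij = 2(alpha_i, alpha_j)/(alpha_j, alpha_j); the resulting 6x6 Cartan matrix is
[[2, 0, -1, 0, -1, 0], [0, 2, -1, 0, 0, 0], [-1, -1, 2, 0, 0, -1], [0, 0, 0, 2, -1, 0], [-1, 0, 0, -1, 2, 0], [0, 0, -1, 0, 0, 2]].
All simple roots have the same length, so the diagram is simply laced. The associated Dynkin diagram is a chain of 4 nodes with a fork of two nodes at one end (D_6), so the type is D_6 (the algebra so(12)).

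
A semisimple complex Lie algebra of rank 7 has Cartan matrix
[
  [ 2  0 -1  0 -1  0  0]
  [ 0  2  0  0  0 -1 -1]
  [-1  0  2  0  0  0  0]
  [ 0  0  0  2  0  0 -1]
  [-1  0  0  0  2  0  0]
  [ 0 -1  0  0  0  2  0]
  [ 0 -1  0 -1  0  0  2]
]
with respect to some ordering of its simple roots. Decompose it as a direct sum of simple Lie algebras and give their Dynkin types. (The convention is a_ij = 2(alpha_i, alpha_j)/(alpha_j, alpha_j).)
The diagram associated to this matrix has two connected components: the simple roots {alpha_1, alpha_3, alpha_5} form a chain of 3 nodes with single edges (A_3), and {alpha_2, alpha_4, alpha_6, alpha_7} form a chain of 4 nodes with single edges (A_4). A semisimple Lie algebra decomposes uniquely as the direct sum of simple ideals, one per connected component of its Dynkin diagram, so g ≅ A_3 ⊕ A_4 (dimension 15 + 24 = 39).

A_3 + A_4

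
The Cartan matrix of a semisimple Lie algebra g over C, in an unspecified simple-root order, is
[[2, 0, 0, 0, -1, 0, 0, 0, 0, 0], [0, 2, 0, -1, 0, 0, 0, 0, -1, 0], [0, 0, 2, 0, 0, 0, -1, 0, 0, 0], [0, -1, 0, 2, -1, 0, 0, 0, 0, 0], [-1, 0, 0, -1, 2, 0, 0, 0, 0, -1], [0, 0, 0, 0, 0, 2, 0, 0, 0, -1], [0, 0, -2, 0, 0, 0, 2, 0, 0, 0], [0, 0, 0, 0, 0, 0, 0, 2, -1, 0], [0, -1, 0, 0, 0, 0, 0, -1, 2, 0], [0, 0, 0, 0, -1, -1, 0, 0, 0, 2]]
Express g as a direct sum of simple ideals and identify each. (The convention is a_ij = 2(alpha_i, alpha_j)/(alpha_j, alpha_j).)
type B_2 ⊕ type E_8

The diagram associated to this matrix has two connected components: the simple roots {alpha_3, alpha_7} form a chain of 2 nodes with a double edge at one end; the terminal node there is the unique short simple root (B_2), and {alpha_1, alpha_2, alpha_4, alpha_5, alpha_6, alpha_8, alpha_9, alpha_10} form a chain of 7 nodes with one extra node attached to the third node from one end (E_8). A semisimple Lie algebra decomposes uniquely as the direct sum of simple ideals, one per connected component of its Dynkin diagram, so g ≅ B_2 ⊕ E_8 (dimension 10 + 248 = 258).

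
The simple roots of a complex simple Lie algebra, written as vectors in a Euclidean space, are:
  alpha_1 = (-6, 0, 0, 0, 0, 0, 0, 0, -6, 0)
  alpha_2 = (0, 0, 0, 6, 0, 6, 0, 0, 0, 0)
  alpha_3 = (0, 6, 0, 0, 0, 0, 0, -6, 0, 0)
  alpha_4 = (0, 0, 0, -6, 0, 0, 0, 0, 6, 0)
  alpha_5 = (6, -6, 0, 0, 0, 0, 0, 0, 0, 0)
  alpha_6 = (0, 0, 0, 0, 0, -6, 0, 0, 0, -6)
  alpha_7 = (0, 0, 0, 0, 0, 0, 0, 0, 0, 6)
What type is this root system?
Compute the Cartan integers a_ij = 2(alpha_i, alpha_j)/(alpha_j, alpha_j); the resulting 7x7 Cartan matrix is
[[2, 0, 0, -1, -1, 0, 0], [0, 2, 0, -1, 0, -1, 0], [0, 0, 2, 0, -1, 0, 0], [-1, -1, 0, 2, 0, 0, 0], [-1, 0, -1, 0, 2, 0, 0], [0, -1, 0, 0, 0, 2, -2], [0, 0, 0, 0, 0, -1, 2]].
The roots have two lengths (squared-length ratio 2:1); the short ones are alpha_{7}. The associated Dynkin diagram is a chain of 7 nodes with a double edge at one end; the terminal node there is the unique short simple root (B_7), so the type is B_7 (the algebra so(15)).

type B_7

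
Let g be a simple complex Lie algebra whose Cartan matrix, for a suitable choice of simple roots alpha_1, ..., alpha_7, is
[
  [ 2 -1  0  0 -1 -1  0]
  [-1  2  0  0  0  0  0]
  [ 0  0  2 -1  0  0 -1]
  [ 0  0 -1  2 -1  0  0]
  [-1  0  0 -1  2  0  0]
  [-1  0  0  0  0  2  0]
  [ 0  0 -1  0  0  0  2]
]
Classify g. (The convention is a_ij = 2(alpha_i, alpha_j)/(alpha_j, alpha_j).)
The matrix has rank 7 with 2's on the diagonal. Reading the off-diagonal entries as Dynkin edges (a single edge where a_ij = a_ji = -1; a double or triple edge where a_ij * a_ji = 2 or 3), the diagram is a chain of 5 nodes with a fork of two nodes at one end (D_7). One simple-root ordering that puts it in standard form is (alpha_7, alpha_3, alpha_4, alpha_5, alpha_1, alpha_6, alpha_2). So the algebra is type D_7, i.e. so(14).

type D_7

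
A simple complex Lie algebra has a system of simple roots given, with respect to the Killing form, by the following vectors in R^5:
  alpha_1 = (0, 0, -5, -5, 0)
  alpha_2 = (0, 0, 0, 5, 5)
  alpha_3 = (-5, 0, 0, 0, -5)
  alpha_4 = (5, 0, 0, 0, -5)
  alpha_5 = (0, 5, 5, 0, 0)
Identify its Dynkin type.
D5

Compute the Cartan integers a_ij = 2(alpha_i, alpha_j)/(alpha_j, alpha_j); the resulting 5x5 Cartan matrix is
[[2, -1, 0, 0, -1], [-1, 2, -1, -1, 0], [0, -1, 2, 0, 0], [0, -1, 0, 2, 0], [-1, 0, 0, 0, 2]].
All simple roots have the same length, so the diagram is simply laced. The associated Dynkin diagram is a chain of 3 nodes with a fork of two nodes at one end (D_5), so the type is D_5 (the algebra so(10)).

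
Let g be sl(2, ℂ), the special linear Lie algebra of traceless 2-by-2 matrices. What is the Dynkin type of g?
This is sl(2), which has dimension 2^2 - 1 = 3 and rank 2 - 1 = 1 (a Cartan subalgebra is the diagonal traceless matrices). In the classification of classical Lie algebras, the special linear algebra sl(n+1) has type A_n; here n = 1, so the Dynkin diagram is a chain of 1 nodes with single edges (A_1). Hence the type is A_1.

type A_1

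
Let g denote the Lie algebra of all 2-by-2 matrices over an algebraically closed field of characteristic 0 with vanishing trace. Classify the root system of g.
This is sl(2), which has dimension 2^2 - 1 = 3 and rank 2 - 1 = 1 (a Cartan subalgebra is the diagonal traceless matrices). In the classification of classical Lie algebras, the special linear algebra sl(n+1) has type A_n; here n = 1, so the Dynkin diagram is a chain of 1 nodes with single edges (A_1). Hence the type is A_1.

A_1 (sl(2))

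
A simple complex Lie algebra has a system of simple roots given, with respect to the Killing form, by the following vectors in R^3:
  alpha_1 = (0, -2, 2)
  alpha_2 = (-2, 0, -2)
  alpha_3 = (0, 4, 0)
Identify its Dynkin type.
Compute the Cartan integers a_ij = 2(alpha_i, alpha_j)/(alpha_j, alpha_j); the resulting 3x3 Cartan matrix is
[[2, -1, -1], [-1, 2, 0], [-2, 0, 2]].
The roots have two lengths (squared-length ratio 2:1); the short ones are alpha_{1,2}. The associated Dynkin diagram is a chain of 3 nodes with a double edge at one end; the terminal node there is the unique long simple root (C_3), so the type is C_3 (the algebra sp(6)).

C_3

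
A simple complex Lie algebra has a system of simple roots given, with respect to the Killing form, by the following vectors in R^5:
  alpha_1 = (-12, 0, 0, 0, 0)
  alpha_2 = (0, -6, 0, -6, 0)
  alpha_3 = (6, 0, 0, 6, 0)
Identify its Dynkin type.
C_3 (sp(6))

Compute the Cartan integers a_ij = 2(alpha_i, alpha_j)/(alpha_j, alpha_j); the resulting 3x3 Cartan matrix is
[[2, 0, -2], [0, 2, -1], [-1, -1, 2]].
The roots have two lengths (squared-length ratio 2:1); the short ones are alpha_{2,3}. The associated Dynkin diagram is a chain of 3 nodes with a double edge at one end; the terminal node there is the unique long simple root (C_3), so the type is C_3 (the algebra sp(6)).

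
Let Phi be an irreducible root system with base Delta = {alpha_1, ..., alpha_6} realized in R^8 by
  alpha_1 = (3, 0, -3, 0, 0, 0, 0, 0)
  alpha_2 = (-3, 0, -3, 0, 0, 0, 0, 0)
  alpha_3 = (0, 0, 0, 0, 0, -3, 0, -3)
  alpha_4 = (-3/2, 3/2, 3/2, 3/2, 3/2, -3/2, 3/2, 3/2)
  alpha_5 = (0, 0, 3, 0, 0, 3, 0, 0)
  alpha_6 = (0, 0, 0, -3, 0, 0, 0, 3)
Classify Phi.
E_6

Compute the Cartan integers a_ij = 2(alpha_i, alpha_j)/(alpha_j, alpha_j); the resulting 6x6 Cartan matrix is
[[2, 0, 0, -1, -1, 0], [0, 2, 0, 0, -1, 0], [0, 0, 2, 0, -1, -1], [-1, 0, 0, 2, 0, 0], [-1, -1, -1, 0, 2, 0], [0, 0, -1, 0, 0, 2]].
All simple roots have the same length, so the diagram is simply laced. The associated Dynkin diagram is a chain of 5 nodes with one extra node attached to the third node from one end (E_6), so the type is E_6.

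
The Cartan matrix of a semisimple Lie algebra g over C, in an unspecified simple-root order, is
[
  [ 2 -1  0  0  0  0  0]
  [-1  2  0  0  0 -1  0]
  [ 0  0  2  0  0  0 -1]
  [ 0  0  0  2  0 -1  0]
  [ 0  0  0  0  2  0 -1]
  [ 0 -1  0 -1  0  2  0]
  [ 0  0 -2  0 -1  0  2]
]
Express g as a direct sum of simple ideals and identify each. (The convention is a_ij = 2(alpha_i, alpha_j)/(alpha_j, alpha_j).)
type A_4 ⊕ type B_3

The diagram associated to this matrix has two connected components: the simple roots {alpha_1, alpha_2, alpha_4, alpha_6} form a chain of 4 nodes with single edges (A_4), and {alpha_3, alpha_5, alpha_7} form a chain of 3 nodes with a double edge at one end; the terminal node there is the unique short simple root (B_3). A semisimple Lie algebra decomposes uniquely as the direct sum of simple ideals, one per connected component of its Dynkin diagram, so g ≅ A_4 ⊕ B_3 (dimension 24 + 21 = 45).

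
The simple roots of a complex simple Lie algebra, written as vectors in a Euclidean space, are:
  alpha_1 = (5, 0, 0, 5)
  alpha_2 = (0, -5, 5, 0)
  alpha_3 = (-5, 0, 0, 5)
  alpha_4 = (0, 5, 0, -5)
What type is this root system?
Compute the Cartan integers a_ij = 2(alpha_i, alpha_j)/(alpha_j, alpha_j); the resulting 4x4 Cartan matrix is
[[2, 0, 0, -1], [0, 2, 0, -1], [0, 0, 2, -1], [-1, -1, -1, 2]].
All simple roots have the same length, so the diagram is simply laced. The associated Dynkin diagram is a chain of 2 nodes with a fork of two nodes at one end (D_4), so the type is D_4 (the algebra so(8)).

D_4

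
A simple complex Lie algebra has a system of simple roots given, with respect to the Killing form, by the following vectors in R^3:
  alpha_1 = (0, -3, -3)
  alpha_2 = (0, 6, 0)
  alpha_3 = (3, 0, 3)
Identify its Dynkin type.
C_3 (sp(6))

Compute the Cartan integers a_ij = 2(alpha_i, alpha_j)/(alpha_j, alpha_j); the resulting 3x3 Cartan matrix is
[[2, -1, -1], [-2, 2, 0], [-1, 0, 2]].
The roots have two lengths (squared-length ratio 2:1); the short ones are alpha_{1,3}. The associated Dynkin diagram is a chain of 3 nodes with a double edge at one end; the terminal node there is the unique long simple root (C_3), so the type is C_3 (the algebra sp(6)).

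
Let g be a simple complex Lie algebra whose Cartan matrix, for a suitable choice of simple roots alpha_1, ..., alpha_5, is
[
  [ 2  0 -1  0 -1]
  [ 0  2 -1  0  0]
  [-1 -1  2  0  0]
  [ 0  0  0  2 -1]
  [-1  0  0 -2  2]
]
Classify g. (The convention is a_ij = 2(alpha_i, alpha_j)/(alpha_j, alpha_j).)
type B_5

The matrix has rank 5 with 2's on the diagonal. Reading the off-diagonal entries as Dynkin edges (a single edge where a_ij = a_ji = -1; a double or triple edge where a_ij * a_ji = 2 or 3), the diagram is a chain of 5 nodes with a double edge at one end; the terminal node there is the unique short simple root (B_5). One simple-root ordering that puts it in standard form is (alpha_2, alpha_3, alpha_1, alpha_5, alpha_4). So the algebra is type B_5, i.e. so(11).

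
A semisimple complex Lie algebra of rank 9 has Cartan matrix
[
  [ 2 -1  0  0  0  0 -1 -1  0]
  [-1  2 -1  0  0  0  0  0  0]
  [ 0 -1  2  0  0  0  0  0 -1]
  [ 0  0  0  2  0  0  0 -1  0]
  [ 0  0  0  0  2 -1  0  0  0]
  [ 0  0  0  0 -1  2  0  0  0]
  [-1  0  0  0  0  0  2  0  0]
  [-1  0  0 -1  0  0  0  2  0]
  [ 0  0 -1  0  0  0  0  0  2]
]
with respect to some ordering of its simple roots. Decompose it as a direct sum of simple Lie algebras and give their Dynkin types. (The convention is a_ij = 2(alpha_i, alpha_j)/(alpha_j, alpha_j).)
The diagram associated to this matrix has two connected components: the simple roots {alpha_5, alpha_6} form a chain of 2 nodes with single edges (A_2), and {alpha_1, alpha_2, alpha_3, alpha_4, alpha_7, alpha_8, alpha_9} form a chain of 6 nodes with one extra node attached to the third node from one end (E_7). A semisimple Lie algebra decomposes uniquely as the direct sum of simple ideals, one per connected component of its Dynkin diagram, so g ≅ A_2 ⊕ E_7 (dimension 8 + 133 = 141).

A2 + E7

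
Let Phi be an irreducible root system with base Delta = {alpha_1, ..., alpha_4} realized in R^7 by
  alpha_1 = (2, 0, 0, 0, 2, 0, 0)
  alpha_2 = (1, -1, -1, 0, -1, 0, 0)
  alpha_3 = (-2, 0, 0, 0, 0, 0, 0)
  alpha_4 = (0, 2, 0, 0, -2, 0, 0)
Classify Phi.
F_4

Compute the Cartan integers a_ij = 2(alpha_i, alpha_j)/(alpha_j, alpha_j); the resulting 4x4 Cartan matrix is
[[2, 0, -2, -1], [0, 2, -1, 0], [-1, -1, 2, 0], [-1, 0, 0, 2]].
The roots have two lengths (squared-length ratio 2:1); the short ones are alpha_{2,3}. The associated Dynkin diagram is a chain of 4 nodes with a double edge between the middle two (F_4), so the type is F_4.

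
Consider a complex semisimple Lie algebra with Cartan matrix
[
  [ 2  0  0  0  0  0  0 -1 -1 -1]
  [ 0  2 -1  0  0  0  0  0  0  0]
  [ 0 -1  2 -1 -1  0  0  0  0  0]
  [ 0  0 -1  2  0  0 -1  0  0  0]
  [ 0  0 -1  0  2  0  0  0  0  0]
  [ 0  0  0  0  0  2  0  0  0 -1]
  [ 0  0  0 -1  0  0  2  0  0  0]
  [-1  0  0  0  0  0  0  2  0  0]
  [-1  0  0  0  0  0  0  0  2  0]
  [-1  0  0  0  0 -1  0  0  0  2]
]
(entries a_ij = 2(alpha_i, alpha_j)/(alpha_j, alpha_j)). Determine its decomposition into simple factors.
type D_5 + type D_5

The diagram associated to this matrix has two connected components: the simple roots {alpha_1, alpha_6, alpha_8, alpha_9, alpha_10} form a chain of 3 nodes with a fork of two nodes at one end (D_5), and {alpha_2, alpha_3, alpha_4, alpha_5, alpha_7} form a chain of 3 nodes with a fork of two nodes at one end (D_5). A semisimple Lie algebra decomposes uniquely as the direct sum of simple ideals, one per connected component of its Dynkin diagram, so g ≅ D_5 ⊕ D_5 (dimension 45 + 45 = 90).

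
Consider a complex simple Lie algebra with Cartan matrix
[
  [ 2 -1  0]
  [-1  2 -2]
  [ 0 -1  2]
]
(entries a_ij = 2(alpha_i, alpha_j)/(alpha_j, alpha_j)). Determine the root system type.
The matrix has rank 3 with 2's on the diagonal. Reading the off-diagonal entries as Dynkin edges (a single edge where a_ij = a_ji = -1; a double or triple edge where a_ij * a_ji = 2 or 3), the diagram is a chain of 3 nodes with a double edge at one end; the terminal node there is the unique short simple root (B_3). One simple-root ordering that puts it in standard form is (alpha_1, alpha_2, alpha_3). So the algebra is type B_3, i.e. so(7).

B3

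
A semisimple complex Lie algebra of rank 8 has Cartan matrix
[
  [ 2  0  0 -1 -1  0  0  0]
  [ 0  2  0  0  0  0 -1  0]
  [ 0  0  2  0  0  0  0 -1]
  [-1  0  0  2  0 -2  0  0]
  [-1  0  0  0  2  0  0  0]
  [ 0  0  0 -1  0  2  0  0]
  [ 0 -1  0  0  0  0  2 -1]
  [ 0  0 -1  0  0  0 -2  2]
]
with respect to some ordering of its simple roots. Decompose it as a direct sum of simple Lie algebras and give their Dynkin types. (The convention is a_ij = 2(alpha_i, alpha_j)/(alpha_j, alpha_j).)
The diagram associated to this matrix has two connected components: the simple roots {alpha_1, alpha_4, alpha_5, alpha_6} form a chain of 4 nodes with a double edge at one end; the terminal node there is the unique short simple root (B_4), and {alpha_2, alpha_3, alpha_7, alpha_8} form a chain of 4 nodes with a double edge between the middle two (F_4). A semisimple Lie algebra decomposes uniquely as the direct sum of simple ideals, one per connected component of its Dynkin diagram, so g ≅ B_4 ⊕ F_4 (dimension 36 + 52 = 88).

B_4 (so(9)) + F_4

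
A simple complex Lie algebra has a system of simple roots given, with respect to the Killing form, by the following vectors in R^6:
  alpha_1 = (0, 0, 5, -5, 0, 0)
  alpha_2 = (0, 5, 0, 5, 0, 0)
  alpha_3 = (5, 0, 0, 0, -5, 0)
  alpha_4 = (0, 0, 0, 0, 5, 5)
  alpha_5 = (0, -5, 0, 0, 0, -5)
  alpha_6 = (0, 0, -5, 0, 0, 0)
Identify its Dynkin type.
Compute the Cartan integers a_ij = 2(alpha_i, alpha_j)/(alpha_j, alpha_j); the resulting 6x6 Cartan matrix is
[[2, -1, 0, 0, 0, -2], [-1, 2, 0, 0, -1, 0], [0, 0, 2, -1, 0, 0], [0, 0, -1, 2, -1, 0], [0, -1, 0, -1, 2, 0], [-1, 0, 0, 0, 0, 2]].
The roots have two lengths (squared-length ratio 2:1); the short ones are alpha_{6}. The associated Dynkin diagram is a chain of 6 nodes with a double edge at one end; the terminal node there is the unique short simple root (B_6), so the type is B_6 (the algebra so(13)).

B_6 (so(13))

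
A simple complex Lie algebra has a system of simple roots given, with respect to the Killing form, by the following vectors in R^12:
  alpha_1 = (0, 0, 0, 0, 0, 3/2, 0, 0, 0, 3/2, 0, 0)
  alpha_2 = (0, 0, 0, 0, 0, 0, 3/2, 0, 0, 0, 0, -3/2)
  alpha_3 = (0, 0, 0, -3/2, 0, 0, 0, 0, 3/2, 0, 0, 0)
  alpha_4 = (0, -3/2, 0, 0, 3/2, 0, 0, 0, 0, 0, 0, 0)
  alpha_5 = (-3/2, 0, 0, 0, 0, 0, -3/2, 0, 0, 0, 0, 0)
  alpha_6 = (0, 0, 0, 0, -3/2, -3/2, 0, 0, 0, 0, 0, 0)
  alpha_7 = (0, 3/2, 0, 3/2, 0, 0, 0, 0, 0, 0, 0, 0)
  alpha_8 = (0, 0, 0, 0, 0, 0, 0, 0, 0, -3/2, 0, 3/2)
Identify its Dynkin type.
Compute the Cartan integers a_ij = 2(alpha_i, alpha_j)/(alpha_j, alpha_j); the resulting 8x8 Cartan matrix is
[[2, 0, 0, 0, 0, -1, 0, -1], [0, 2, 0, 0, -1, 0, 0, -1], [0, 0, 2, 0, 0, 0, -1, 0], [0, 0, 0, 2, 0, -1, -1, 0], [0, -1, 0, 0, 2, 0, 0, 0], [-1, 0, 0, -1, 0, 2, 0, 0], [0, 0, -1, -1, 0, 0, 2, 0], [-1, -1, 0, 0, 0, 0, 0, 2]].
All simple roots have the same length, so the diagram is simply laced. The associated Dynkin diagram is a chain of 8 nodes with single edges (A_8), so the type is A_8 (the algebra sl(9)).

type A_8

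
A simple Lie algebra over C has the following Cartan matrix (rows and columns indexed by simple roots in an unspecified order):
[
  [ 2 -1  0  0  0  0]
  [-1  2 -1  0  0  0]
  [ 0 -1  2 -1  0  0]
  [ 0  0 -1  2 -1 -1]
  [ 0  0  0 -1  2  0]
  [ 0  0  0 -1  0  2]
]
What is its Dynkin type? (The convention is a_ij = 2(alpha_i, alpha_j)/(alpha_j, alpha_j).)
D_6 (so(12))

The matrix has rank 6 with 2's on the diagonal. Reading the off-diagonal entries as Dynkin edges (a single edge where a_ij = a_ji = -1; a double or triple edge where a_ij * a_ji = 2 or 3), the diagram is a chain of 4 nodes with a fork of two nodes at one end (D_6). One simple-root ordering that puts it in standard form is (alpha_1, alpha_2, alpha_3, alpha_4, alpha_6, alpha_5). So the algebra is type D_6, i.e. so(12).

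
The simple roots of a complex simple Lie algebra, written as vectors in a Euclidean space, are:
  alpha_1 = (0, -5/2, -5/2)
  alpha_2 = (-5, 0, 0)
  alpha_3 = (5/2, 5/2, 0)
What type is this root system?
Compute the Cartan integers a_ij = 2(alpha_i, alpha_j)/(alpha_j, alpha_j); the resulting 3x3 Cartan matrix is
[[2, 0, -1], [0, 2, -2], [-1, -1, 2]].
The roots have two lengths (squared-length ratio 2:1); the short ones are alpha_{1,3}. The associated Dynkin diagram is a chain of 3 nodes with a double edge at one end; the terminal node there is the unique long simple root (C_3), so the type is C_3 (the algebra sp(6)).

C3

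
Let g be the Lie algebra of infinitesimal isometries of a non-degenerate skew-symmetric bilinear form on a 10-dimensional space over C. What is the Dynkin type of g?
C5

This is sp(10), which has dimension 10(10+1)/2 = 55 and rank 10/2 = 5. In the classification of classical Lie algebras, the symplectic algebra sp(2n) has type C_n; here n = 5, so the Dynkin diagram is a chain of 5 nodes with a double edge at one end; the terminal node there is the unique long simple root (C_5). Hence the type is C_5.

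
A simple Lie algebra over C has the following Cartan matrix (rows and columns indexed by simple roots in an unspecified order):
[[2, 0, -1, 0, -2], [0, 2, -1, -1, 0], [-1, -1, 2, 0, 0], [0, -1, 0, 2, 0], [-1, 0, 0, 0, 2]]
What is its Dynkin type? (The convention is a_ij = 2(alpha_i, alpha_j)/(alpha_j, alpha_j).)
The matrix has rank 5 with 2's on the diagonal. Reading the off-diagonal entries as Dynkin edges (a single edge where a_ij = a_ji = -1; a double or triple edge where a_ij * a_ji = 2 or 3), the diagram is a chain of 5 nodes with a double edge at one end; the terminal node there is the unique short simple root (B_5). One simple-root ordering that puts it in standard form is (alpha_4, alpha_2, alpha_3, alpha_1, alpha_5). So the algebra is type B_5, i.e. so(11).

B5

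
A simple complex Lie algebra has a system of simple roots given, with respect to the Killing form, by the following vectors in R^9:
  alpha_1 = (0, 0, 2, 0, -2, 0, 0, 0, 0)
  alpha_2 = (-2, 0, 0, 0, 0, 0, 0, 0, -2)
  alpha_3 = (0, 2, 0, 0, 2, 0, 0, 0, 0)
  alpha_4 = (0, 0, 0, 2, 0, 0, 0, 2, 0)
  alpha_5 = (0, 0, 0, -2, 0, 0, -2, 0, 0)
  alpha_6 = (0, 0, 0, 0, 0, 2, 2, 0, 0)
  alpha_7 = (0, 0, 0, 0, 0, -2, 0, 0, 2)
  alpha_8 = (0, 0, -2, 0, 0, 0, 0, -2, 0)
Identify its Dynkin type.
A_8

Compute the Cartan integers a_ij = 2(alpha_i, alpha_j)/(alpha_j, alpha_j); the resulting 8x8 Cartan matrix is
[[2, 0, -1, 0, 0, 0, 0, -1], [0, 2, 0, 0, 0, 0, -1, 0], [-1, 0, 2, 0, 0, 0, 0, 0], [0, 0, 0, 2, -1, 0, 0, -1], [0, 0, 0, -1, 2, -1, 0, 0], [0, 0, 0, 0, -1, 2, -1, 0], [0, -1, 0, 0, 0, -1, 2, 0], [-1, 0, 0, -1, 0, 0, 0, 2]].
All simple roots have the same length, so the diagram is simply laced. The associated Dynkin diagram is a chain of 8 nodes with single edges (A_8), so the type is A_8 (the algebra sl(9)).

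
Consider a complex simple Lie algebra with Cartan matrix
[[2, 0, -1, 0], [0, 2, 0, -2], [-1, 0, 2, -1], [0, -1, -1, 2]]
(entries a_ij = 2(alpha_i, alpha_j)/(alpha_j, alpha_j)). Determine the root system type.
The matrix has rank 4 with 2's on the diagonal. Reading the off-diagonal entries as Dynkin edges (a single edge where a_ij = a_ji = -1; a double or triple edge where a_ij * a_ji = 2 or 3), the diagram is a chain of 4 nodes with a double edge at one end; the terminal node there is the unique long simple root (C_4). One simple-root ordering that puts it in standard form is (alpha_1, alpha_3, alpha_4, alpha_2). So the algebra is type C_4, i.e. sp(8).

type C_4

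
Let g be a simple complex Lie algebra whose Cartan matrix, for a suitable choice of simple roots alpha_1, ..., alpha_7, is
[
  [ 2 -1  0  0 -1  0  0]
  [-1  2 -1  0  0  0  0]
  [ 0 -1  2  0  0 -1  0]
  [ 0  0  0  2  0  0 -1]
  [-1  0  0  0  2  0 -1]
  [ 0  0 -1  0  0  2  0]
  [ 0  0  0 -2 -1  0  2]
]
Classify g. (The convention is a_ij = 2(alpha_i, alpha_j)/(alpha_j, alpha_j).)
The matrix has rank 7 with 2's on the diagonal. Reading the off-diagonal entries as Dynkin edges (a single edge where a_ij = a_ji = -1; a double or triple edge where a_ij * a_ji = 2 or 3), the diagram is a chain of 7 nodes with a double edge at one end; the terminal node there is the unique short simple root (B_7). One simple-root ordering that puts it in standard form is (alpha_6, alpha_3, alpha_2, alpha_1, alpha_5, alpha_7, alpha_4). So the algebra is type B_7, i.e. so(15).

B_7 (so(15))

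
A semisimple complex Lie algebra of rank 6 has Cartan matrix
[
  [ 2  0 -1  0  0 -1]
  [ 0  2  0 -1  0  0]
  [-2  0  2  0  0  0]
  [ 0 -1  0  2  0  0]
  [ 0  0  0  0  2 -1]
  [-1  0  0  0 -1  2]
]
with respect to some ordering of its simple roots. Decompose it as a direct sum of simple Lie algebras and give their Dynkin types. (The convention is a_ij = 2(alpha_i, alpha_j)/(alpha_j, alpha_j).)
The diagram associated to this matrix has two connected components: the simple roots {alpha_2, alpha_4} form a chain of 2 nodes with single edges (A_2), and {alpha_1, alpha_3, alpha_5, alpha_6} form a chain of 4 nodes with a double edge at one end; the terminal node there is the unique long simple root (C_4). A semisimple Lie algebra decomposes uniquely as the direct sum of simple ideals, one per connected component of its Dynkin diagram, so g ≅ A_2 ⊕ C_4 (dimension 8 + 36 = 44).

A_2 + C_4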